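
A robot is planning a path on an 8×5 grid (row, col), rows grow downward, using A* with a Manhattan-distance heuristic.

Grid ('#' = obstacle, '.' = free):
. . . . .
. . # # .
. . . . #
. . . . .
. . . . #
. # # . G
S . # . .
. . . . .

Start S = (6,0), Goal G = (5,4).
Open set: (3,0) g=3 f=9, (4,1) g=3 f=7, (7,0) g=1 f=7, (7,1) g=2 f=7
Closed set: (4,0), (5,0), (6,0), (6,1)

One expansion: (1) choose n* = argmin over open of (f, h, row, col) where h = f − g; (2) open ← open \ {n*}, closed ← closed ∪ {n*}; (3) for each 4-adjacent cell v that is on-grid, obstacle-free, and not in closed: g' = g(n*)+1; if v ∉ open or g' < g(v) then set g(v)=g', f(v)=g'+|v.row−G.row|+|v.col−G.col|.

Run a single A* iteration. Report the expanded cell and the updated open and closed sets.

step 1: expand (4,1) (f=7, h=4) → closed; open now [(3,0) g=3 f=9, (3,1) g=4 f=9, (4,2) g=4 f=7, (7,0) g=1 f=7, (7,1) g=2 f=7]

expanded=(4,1); open=[(3,0) g=3 f=9, (3,1) g=4 f=9, (4,2) g=4 f=7, (7,0) g=1 f=7, (7,1) g=2 f=7]; closed=[(4,0), (4,1), (5,0), (6,0), (6,1)]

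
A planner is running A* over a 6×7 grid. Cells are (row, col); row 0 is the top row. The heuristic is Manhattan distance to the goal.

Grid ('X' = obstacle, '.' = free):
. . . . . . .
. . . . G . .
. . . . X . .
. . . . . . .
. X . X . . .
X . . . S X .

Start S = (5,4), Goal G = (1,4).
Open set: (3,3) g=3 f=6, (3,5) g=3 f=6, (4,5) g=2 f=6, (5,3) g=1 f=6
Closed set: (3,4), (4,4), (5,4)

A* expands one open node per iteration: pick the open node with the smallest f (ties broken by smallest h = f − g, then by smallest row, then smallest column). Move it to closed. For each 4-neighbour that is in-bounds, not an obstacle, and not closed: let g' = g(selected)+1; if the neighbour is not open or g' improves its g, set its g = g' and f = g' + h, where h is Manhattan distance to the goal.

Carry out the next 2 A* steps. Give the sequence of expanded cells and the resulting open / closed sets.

order=[(3,3) → (2,3)]; open=[(1,3) g=5 f=6, (2,2) g=5 f=8, (3,2) g=4 f=8, (3,5) g=3 f=6, (4,5) g=2 f=6, (5,3) g=1 f=6]; closed=[(2,3), (3,3), (3,4), (4,4), (5,4)]

step 1: expand (3,3) (f=6, h=3) → closed; open now [(2,3) g=4 f=6, (3,2) g=4 f=8, (3,5) g=3 f=6, (4,5) g=2 f=6, (5,3) g=1 f=6]
step 2: expand (2,3) (f=6, h=2) → closed; open now [(1,3) g=5 f=6, (2,2) g=5 f=8, (3,2) g=4 f=8, (3,5) g=3 f=6, (4,5) g=2 f=6, (5,3) g=1 f=6]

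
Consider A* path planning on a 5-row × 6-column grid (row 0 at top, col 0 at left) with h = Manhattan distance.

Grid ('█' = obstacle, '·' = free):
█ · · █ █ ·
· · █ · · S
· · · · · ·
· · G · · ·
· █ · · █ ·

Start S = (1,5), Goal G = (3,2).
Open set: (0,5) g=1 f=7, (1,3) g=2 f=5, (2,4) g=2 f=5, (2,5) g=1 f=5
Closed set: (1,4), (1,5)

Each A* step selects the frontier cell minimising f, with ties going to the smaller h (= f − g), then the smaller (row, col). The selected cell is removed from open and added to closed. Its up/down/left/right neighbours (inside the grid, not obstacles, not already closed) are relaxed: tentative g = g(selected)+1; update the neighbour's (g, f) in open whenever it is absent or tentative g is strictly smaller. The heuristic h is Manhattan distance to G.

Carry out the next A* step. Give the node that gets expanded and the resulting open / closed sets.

expanded=(1,3); open=[(0,5) g=1 f=7, (2,3) g=3 f=5, (2,4) g=2 f=5, (2,5) g=1 f=5]; closed=[(1,3), (1,4), (1,5)]

step 1: expand (1,3) (f=5, h=3) → closed; open now [(0,5) g=1 f=7, (2,3) g=3 f=5, (2,4) g=2 f=5, (2,5) g=1 f=5]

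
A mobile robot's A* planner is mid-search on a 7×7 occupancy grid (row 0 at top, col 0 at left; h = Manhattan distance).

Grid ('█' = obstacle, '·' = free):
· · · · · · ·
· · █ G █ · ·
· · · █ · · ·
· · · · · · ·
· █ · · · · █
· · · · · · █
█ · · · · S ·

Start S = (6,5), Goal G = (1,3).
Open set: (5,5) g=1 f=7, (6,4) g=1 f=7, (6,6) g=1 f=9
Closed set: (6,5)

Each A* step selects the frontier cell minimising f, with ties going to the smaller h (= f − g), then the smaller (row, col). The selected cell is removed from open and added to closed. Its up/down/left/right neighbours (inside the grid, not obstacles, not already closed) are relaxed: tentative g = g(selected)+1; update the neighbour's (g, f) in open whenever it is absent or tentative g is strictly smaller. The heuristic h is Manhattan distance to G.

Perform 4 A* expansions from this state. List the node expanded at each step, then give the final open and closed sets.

step 1: expand (5,5) (f=7, h=6) → closed; open now [(4,5) g=2 f=7, (5,4) g=2 f=7, (6,4) g=1 f=7, (6,6) g=1 f=9]
step 2: expand (4,5) (f=7, h=5) → closed; open now [(3,5) g=3 f=7, (4,4) g=3 f=7, (5,4) g=2 f=7, (6,4) g=1 f=7, (6,6) g=1 f=9]
step 3: expand (3,5) (f=7, h=4) → closed; open now [(2,5) g=4 f=7, (3,4) g=4 f=7, (3,6) g=4 f=9, (4,4) g=3 f=7, (5,4) g=2 f=7, (6,4) g=1 f=7, (6,6) g=1 f=9]
step 4: expand (2,5) (f=7, h=3) → closed; open now [(1,5) g=5 f=7, (2,4) g=5 f=7, (2,6) g=5 f=9, (3,4) g=4 f=7, (3,6) g=4 f=9, (4,4) g=3 f=7, (5,4) g=2 f=7, (6,4) g=1 f=7, (6,6) g=1 f=9]

order=[(5,5) → (4,5) → (3,5) → (2,5)]; open=[(1,5) g=5 f=7, (2,4) g=5 f=7, (2,6) g=5 f=9, (3,4) g=4 f=7, (3,6) g=4 f=9, (4,4) g=3 f=7, (5,4) g=2 f=7, (6,4) g=1 f=7, (6,6) g=1 f=9]; closed=[(2,5), (3,5), (4,5), (5,5), (6,5)]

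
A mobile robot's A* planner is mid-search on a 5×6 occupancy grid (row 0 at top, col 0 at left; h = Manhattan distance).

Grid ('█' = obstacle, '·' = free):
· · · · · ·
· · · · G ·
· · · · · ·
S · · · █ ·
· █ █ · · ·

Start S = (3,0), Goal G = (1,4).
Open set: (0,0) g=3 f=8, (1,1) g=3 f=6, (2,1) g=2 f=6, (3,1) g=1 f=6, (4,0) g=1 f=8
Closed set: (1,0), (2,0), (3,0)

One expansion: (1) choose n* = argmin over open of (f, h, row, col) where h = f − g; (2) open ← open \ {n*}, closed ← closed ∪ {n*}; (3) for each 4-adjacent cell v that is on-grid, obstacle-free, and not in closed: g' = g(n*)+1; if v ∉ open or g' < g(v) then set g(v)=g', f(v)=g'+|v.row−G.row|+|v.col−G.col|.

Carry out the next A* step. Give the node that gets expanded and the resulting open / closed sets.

expanded=(1,1); open=[(0,0) g=3 f=8, (0,1) g=4 f=8, (1,2) g=4 f=6, (2,1) g=2 f=6, (3,1) g=1 f=6, (4,0) g=1 f=8]; closed=[(1,0), (1,1), (2,0), (3,0)]

step 1: expand (1,1) (f=6, h=3) → closed; open now [(0,0) g=3 f=8, (0,1) g=4 f=8, (1,2) g=4 f=6, (2,1) g=2 f=6, (3,1) g=1 f=6, (4,0) g=1 f=8]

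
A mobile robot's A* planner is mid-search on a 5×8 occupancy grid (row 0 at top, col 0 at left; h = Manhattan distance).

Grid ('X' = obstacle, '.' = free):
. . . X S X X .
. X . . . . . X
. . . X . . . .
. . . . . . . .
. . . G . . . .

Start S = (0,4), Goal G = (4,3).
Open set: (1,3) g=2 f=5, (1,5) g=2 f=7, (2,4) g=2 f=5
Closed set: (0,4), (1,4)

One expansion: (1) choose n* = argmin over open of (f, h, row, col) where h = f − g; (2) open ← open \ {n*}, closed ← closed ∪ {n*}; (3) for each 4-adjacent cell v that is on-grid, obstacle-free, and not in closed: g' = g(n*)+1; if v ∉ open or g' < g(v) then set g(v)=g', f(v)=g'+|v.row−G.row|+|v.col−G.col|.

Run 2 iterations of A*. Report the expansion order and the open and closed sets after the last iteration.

step 1: expand (1,3) (f=5, h=3) → closed; open now [(1,2) g=3 f=7, (1,5) g=2 f=7, (2,4) g=2 f=5]
step 2: expand (2,4) (f=5, h=3) → closed; open now [(1,2) g=3 f=7, (1,5) g=2 f=7, (2,5) g=3 f=7, (3,4) g=3 f=5]

order=[(1,3) → (2,4)]; open=[(1,2) g=3 f=7, (1,5) g=2 f=7, (2,5) g=3 f=7, (3,4) g=3 f=5]; closed=[(0,4), (1,3), (1,4), (2,4)]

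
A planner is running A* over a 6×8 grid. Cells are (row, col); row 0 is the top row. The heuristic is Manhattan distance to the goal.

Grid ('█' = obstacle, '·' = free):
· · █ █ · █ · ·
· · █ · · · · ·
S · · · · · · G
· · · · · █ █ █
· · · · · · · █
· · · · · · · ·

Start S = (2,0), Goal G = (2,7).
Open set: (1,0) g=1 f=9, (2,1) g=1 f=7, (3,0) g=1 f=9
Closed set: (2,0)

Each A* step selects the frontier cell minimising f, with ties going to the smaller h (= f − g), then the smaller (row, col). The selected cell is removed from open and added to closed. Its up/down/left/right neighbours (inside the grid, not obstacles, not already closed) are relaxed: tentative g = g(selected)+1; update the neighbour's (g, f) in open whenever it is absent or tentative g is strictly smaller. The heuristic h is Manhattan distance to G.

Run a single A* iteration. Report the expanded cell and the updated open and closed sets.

step 1: expand (2,1) (f=7, h=6) → closed; open now [(1,0) g=1 f=9, (1,1) g=2 f=9, (2,2) g=2 f=7, (3,0) g=1 f=9, (3,1) g=2 f=9]

expanded=(2,1); open=[(1,0) g=1 f=9, (1,1) g=2 f=9, (2,2) g=2 f=7, (3,0) g=1 f=9, (3,1) g=2 f=9]; closed=[(2,0), (2,1)]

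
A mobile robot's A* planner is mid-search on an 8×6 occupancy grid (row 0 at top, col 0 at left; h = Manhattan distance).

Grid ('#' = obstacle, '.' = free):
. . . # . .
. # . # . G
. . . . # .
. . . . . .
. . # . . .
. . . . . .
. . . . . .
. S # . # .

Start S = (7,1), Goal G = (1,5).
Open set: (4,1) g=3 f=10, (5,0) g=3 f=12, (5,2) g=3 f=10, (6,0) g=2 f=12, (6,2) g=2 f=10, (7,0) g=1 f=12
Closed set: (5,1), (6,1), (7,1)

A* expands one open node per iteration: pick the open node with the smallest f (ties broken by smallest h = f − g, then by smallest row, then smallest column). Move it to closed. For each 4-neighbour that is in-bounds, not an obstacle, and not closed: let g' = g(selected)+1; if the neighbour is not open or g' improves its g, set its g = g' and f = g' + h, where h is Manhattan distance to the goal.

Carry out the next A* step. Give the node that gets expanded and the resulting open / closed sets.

expanded=(4,1); open=[(3,1) g=4 f=10, (4,0) g=4 f=12, (5,0) g=3 f=12, (5,2) g=3 f=10, (6,0) g=2 f=12, (6,2) g=2 f=10, (7,0) g=1 f=12]; closed=[(4,1), (5,1), (6,1), (7,1)]

step 1: expand (4,1) (f=10, h=7) → closed; open now [(3,1) g=4 f=10, (4,0) g=4 f=12, (5,0) g=3 f=12, (5,2) g=3 f=10, (6,0) g=2 f=12, (6,2) g=2 f=10, (7,0) g=1 f=12]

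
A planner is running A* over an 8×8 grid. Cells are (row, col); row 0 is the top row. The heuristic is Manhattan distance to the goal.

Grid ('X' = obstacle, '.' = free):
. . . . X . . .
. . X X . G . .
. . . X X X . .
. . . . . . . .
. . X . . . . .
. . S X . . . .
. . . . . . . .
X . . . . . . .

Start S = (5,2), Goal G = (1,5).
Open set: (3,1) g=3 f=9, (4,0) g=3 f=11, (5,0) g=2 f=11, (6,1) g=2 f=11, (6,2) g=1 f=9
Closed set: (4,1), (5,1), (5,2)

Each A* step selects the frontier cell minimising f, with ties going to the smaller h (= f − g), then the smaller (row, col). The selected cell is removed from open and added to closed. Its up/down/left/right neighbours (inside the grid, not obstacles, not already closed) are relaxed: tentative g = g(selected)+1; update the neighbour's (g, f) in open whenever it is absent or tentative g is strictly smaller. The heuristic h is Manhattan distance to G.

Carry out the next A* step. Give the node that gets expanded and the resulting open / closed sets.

step 1: expand (3,1) (f=9, h=6) → closed; open now [(2,1) g=4 f=9, (3,0) g=4 f=11, (3,2) g=4 f=9, (4,0) g=3 f=11, (5,0) g=2 f=11, (6,1) g=2 f=11, (6,2) g=1 f=9]

expanded=(3,1); open=[(2,1) g=4 f=9, (3,0) g=4 f=11, (3,2) g=4 f=9, (4,0) g=3 f=11, (5,0) g=2 f=11, (6,1) g=2 f=11, (6,2) g=1 f=9]; closed=[(3,1), (4,1), (5,1), (5,2)]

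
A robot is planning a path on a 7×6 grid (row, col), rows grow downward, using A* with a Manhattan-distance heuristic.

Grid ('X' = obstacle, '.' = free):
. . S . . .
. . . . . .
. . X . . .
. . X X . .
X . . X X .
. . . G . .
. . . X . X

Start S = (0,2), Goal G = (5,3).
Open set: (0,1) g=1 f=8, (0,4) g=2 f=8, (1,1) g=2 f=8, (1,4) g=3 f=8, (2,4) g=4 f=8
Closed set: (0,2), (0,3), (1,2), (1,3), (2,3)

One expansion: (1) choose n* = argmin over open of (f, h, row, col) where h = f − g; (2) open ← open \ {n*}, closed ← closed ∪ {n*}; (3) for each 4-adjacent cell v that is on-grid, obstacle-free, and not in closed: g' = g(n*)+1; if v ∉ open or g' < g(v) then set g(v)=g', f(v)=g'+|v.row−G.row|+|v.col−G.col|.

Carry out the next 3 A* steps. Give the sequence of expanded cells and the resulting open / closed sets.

step 1: expand (2,4) (f=8, h=4) → closed; open now [(0,1) g=1 f=8, (0,4) g=2 f=8, (1,1) g=2 f=8, (1,4) g=3 f=8, (2,5) g=5 f=10, (3,4) g=5 f=8]
step 2: expand (3,4) (f=8, h=3) → closed; open now [(0,1) g=1 f=8, (0,4) g=2 f=8, (1,1) g=2 f=8, (1,4) g=3 f=8, (2,5) g=5 f=10, (3,5) g=6 f=10]
step 3: expand (1,4) (f=8, h=5) → closed; open now [(0,1) g=1 f=8, (0,4) g=2 f=8, (1,1) g=2 f=8, (1,5) g=4 f=10, (2,5) g=5 f=10, (3,5) g=6 f=10]

order=[(2,4) → (3,4) → (1,4)]; open=[(0,1) g=1 f=8, (0,4) g=2 f=8, (1,1) g=2 f=8, (1,5) g=4 f=10, (2,5) g=5 f=10, (3,5) g=6 f=10]; closed=[(0,2), (0,3), (1,2), (1,3), (1,4), (2,3), (2,4), (3,4)]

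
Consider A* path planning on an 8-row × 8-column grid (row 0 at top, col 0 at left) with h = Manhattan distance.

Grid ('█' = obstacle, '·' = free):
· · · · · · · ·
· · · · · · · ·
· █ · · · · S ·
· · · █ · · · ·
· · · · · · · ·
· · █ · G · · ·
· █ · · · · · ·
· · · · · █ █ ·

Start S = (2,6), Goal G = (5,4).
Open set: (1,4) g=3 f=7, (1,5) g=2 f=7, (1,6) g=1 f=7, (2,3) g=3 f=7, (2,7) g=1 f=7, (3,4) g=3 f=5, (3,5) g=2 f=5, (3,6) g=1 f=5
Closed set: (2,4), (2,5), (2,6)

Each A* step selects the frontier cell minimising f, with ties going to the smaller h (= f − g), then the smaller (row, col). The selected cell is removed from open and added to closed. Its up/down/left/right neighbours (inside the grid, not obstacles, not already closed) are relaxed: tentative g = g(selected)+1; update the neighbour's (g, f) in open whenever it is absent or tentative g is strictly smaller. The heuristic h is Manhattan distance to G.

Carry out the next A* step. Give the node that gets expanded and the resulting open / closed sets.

expanded=(3,4); open=[(1,4) g=3 f=7, (1,5) g=2 f=7, (1,6) g=1 f=7, (2,3) g=3 f=7, (2,7) g=1 f=7, (3,5) g=2 f=5, (3,6) g=1 f=5, (4,4) g=4 f=5]; closed=[(2,4), (2,5), (2,6), (3,4)]

step 1: expand (3,4) (f=5, h=2) → closed; open now [(1,4) g=3 f=7, (1,5) g=2 f=7, (1,6) g=1 f=7, (2,3) g=3 f=7, (2,7) g=1 f=7, (3,5) g=2 f=5, (3,6) g=1 f=5, (4,4) g=4 f=5]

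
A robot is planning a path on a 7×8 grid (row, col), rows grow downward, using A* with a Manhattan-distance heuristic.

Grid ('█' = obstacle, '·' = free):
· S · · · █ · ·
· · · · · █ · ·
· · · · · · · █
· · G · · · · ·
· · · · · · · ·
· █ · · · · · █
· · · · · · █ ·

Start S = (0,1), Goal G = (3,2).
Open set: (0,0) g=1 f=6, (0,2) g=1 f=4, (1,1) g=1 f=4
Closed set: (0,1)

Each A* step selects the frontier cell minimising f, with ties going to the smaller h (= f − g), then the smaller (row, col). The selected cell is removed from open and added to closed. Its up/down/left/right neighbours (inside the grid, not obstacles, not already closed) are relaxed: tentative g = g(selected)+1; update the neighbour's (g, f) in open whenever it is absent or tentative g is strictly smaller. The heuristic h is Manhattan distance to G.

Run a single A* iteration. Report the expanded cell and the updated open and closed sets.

step 1: expand (0,2) (f=4, h=3) → closed; open now [(0,0) g=1 f=6, (0,3) g=2 f=6, (1,1) g=1 f=4, (1,2) g=2 f=4]

expanded=(0,2); open=[(0,0) g=1 f=6, (0,3) g=2 f=6, (1,1) g=1 f=4, (1,2) g=2 f=4]; closed=[(0,1), (0,2)]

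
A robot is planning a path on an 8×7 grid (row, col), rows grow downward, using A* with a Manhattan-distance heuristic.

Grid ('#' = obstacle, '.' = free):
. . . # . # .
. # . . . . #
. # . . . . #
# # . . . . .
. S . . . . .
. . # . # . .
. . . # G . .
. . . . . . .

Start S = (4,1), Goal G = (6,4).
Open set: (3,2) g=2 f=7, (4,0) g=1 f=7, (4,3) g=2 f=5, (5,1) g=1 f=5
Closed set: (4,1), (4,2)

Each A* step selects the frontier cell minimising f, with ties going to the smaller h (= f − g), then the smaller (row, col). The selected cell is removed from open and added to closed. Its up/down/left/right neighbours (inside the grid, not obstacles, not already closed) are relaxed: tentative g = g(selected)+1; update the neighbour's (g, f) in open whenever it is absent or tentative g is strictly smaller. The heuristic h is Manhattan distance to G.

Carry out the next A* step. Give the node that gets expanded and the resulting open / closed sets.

expanded=(4,3); open=[(3,2) g=2 f=7, (3,3) g=3 f=7, (4,0) g=1 f=7, (4,4) g=3 f=5, (5,1) g=1 f=5, (5,3) g=3 f=5]; closed=[(4,1), (4,2), (4,3)]

step 1: expand (4,3) (f=5, h=3) → closed; open now [(3,2) g=2 f=7, (3,3) g=3 f=7, (4,0) g=1 f=7, (4,4) g=3 f=5, (5,1) g=1 f=5, (5,3) g=3 f=5]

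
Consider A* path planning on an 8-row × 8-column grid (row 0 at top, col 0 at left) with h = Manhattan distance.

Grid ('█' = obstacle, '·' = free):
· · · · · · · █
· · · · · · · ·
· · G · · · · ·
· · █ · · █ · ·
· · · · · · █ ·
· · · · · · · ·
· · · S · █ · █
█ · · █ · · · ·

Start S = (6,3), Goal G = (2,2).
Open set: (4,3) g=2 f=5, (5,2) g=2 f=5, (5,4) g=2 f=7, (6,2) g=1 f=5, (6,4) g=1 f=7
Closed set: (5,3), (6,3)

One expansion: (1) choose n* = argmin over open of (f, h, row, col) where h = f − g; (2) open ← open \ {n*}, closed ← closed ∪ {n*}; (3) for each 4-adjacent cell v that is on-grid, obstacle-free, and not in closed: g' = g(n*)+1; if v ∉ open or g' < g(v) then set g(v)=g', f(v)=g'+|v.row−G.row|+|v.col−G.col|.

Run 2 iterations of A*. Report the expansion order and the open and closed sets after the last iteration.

step 1: expand (4,3) (f=5, h=3) → closed; open now [(3,3) g=3 f=5, (4,2) g=3 f=5, (4,4) g=3 f=7, (5,2) g=2 f=5, (5,4) g=2 f=7, (6,2) g=1 f=5, (6,4) g=1 f=7]
step 2: expand (3,3) (f=5, h=2) → closed; open now [(2,3) g=4 f=5, (3,4) g=4 f=7, (4,2) g=3 f=5, (4,4) g=3 f=7, (5,2) g=2 f=5, (5,4) g=2 f=7, (6,2) g=1 f=5, (6,4) g=1 f=7]

order=[(4,3) → (3,3)]; open=[(2,3) g=4 f=5, (3,4) g=4 f=7, (4,2) g=3 f=5, (4,4) g=3 f=7, (5,2) g=2 f=5, (5,4) g=2 f=7, (6,2) g=1 f=5, (6,4) g=1 f=7]; closed=[(3,3), (4,3), (5,3), (6,3)]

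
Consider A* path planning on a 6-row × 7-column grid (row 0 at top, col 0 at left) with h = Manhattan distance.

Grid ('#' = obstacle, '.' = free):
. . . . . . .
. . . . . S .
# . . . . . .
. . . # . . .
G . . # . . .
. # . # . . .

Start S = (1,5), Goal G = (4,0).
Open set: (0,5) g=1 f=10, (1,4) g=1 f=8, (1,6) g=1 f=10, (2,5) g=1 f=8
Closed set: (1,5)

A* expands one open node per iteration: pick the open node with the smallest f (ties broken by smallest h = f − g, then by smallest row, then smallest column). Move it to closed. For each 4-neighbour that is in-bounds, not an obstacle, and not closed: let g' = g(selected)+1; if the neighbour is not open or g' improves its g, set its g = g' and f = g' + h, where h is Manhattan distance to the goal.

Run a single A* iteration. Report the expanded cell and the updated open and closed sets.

expanded=(1,4); open=[(0,4) g=2 f=10, (0,5) g=1 f=10, (1,3) g=2 f=8, (1,6) g=1 f=10, (2,4) g=2 f=8, (2,5) g=1 f=8]; closed=[(1,4), (1,5)]

step 1: expand (1,4) (f=8, h=7) → closed; open now [(0,4) g=2 f=10, (0,5) g=1 f=10, (1,3) g=2 f=8, (1,6) g=1 f=10, (2,4) g=2 f=8, (2,5) g=1 f=8]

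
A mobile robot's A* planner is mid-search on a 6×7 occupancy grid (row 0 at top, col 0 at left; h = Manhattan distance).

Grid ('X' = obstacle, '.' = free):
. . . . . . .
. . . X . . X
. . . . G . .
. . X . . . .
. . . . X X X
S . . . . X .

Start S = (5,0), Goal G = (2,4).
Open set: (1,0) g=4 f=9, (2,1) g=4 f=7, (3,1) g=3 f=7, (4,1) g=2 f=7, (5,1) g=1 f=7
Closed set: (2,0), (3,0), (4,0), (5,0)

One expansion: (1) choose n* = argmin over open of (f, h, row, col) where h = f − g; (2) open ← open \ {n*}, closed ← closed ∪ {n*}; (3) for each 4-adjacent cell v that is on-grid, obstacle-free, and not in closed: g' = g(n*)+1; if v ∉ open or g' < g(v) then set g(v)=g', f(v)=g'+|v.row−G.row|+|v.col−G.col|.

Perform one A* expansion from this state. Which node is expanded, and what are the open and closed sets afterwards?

step 1: expand (2,1) (f=7, h=3) → closed; open now [(1,0) g=4 f=9, (1,1) g=5 f=9, (2,2) g=5 f=7, (3,1) g=3 f=7, (4,1) g=2 f=7, (5,1) g=1 f=7]

expanded=(2,1); open=[(1,0) g=4 f=9, (1,1) g=5 f=9, (2,2) g=5 f=7, (3,1) g=3 f=7, (4,1) g=2 f=7, (5,1) g=1 f=7]; closed=[(2,0), (2,1), (3,0), (4,0), (5,0)]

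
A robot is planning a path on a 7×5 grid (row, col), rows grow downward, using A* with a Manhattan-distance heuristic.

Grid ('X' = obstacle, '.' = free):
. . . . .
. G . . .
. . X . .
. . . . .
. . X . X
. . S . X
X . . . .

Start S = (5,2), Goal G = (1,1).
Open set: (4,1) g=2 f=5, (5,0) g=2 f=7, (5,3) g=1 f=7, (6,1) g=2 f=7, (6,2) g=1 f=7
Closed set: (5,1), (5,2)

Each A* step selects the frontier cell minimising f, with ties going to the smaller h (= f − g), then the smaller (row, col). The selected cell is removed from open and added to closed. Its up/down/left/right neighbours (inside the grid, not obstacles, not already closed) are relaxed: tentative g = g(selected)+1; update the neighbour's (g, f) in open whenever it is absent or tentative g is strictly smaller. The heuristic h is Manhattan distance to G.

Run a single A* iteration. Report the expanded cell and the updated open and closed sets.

expanded=(4,1); open=[(3,1) g=3 f=5, (4,0) g=3 f=7, (5,0) g=2 f=7, (5,3) g=1 f=7, (6,1) g=2 f=7, (6,2) g=1 f=7]; closed=[(4,1), (5,1), (5,2)]

step 1: expand (4,1) (f=5, h=3) → closed; open now [(3,1) g=3 f=5, (4,0) g=3 f=7, (5,0) g=2 f=7, (5,3) g=1 f=7, (6,1) g=2 f=7, (6,2) g=1 f=7]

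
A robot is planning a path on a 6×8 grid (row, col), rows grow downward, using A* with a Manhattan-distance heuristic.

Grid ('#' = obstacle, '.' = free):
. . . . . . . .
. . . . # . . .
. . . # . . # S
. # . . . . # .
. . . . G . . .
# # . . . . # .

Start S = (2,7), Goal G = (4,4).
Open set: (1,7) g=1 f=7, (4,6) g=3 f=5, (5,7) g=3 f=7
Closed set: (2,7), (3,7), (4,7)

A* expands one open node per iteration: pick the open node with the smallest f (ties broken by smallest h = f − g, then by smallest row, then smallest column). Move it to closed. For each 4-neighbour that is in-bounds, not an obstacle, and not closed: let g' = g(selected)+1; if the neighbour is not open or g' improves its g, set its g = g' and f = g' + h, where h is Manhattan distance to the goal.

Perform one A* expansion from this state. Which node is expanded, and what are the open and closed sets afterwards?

expanded=(4,6); open=[(1,7) g=1 f=7, (4,5) g=4 f=5, (5,7) g=3 f=7]; closed=[(2,7), (3,7), (4,6), (4,7)]

step 1: expand (4,6) (f=5, h=2) → closed; open now [(1,7) g=1 f=7, (4,5) g=4 f=5, (5,7) g=3 f=7]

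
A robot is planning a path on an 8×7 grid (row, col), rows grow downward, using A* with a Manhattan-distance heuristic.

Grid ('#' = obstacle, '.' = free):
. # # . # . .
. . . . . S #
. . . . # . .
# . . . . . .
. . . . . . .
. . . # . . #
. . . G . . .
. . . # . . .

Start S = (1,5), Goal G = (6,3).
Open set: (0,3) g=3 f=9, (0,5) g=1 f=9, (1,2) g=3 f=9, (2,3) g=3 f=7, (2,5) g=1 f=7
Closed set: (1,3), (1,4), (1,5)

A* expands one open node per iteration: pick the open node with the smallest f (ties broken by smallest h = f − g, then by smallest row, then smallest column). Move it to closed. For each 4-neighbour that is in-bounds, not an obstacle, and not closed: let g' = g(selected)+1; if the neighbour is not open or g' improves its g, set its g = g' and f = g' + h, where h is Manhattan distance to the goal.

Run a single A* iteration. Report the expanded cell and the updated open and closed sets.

expanded=(2,3); open=[(0,3) g=3 f=9, (0,5) g=1 f=9, (1,2) g=3 f=9, (2,2) g=4 f=9, (2,5) g=1 f=7, (3,3) g=4 f=7]; closed=[(1,3), (1,4), (1,5), (2,3)]

step 1: expand (2,3) (f=7, h=4) → closed; open now [(0,3) g=3 f=9, (0,5) g=1 f=9, (1,2) g=3 f=9, (2,2) g=4 f=9, (2,5) g=1 f=7, (3,3) g=4 f=7]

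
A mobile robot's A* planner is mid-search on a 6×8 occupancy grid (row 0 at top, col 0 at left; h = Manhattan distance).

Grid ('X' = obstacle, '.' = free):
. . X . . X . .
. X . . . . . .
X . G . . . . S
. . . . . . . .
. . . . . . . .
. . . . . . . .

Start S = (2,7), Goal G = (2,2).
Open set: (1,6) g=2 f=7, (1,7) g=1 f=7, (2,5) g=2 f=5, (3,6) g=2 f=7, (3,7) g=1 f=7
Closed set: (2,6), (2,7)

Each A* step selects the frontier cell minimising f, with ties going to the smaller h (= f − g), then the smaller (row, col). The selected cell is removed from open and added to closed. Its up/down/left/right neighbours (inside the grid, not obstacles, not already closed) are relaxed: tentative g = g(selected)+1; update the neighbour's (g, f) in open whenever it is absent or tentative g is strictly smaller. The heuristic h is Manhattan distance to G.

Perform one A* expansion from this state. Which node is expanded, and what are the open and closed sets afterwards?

step 1: expand (2,5) (f=5, h=3) → closed; open now [(1,5) g=3 f=7, (1,6) g=2 f=7, (1,7) g=1 f=7, (2,4) g=3 f=5, (3,5) g=3 f=7, (3,6) g=2 f=7, (3,7) g=1 f=7]

expanded=(2,5); open=[(1,5) g=3 f=7, (1,6) g=2 f=7, (1,7) g=1 f=7, (2,4) g=3 f=5, (3,5) g=3 f=7, (3,6) g=2 f=7, (3,7) g=1 f=7]; closed=[(2,5), (2,6), (2,7)]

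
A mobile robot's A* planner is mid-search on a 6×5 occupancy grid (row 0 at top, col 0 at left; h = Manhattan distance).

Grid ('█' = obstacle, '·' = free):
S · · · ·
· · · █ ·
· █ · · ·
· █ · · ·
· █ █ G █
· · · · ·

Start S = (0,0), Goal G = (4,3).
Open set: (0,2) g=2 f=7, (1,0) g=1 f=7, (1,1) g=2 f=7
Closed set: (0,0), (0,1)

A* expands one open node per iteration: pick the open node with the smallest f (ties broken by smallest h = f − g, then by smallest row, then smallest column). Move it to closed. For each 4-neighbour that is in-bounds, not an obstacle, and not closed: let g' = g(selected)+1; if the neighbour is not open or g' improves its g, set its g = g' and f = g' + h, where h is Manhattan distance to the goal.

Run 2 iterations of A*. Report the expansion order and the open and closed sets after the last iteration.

order=[(0,2) → (0,3)]; open=[(0,4) g=4 f=9, (1,0) g=1 f=7, (1,1) g=2 f=7, (1,2) g=3 f=7]; closed=[(0,0), (0,1), (0,2), (0,3)]

step 1: expand (0,2) (f=7, h=5) → closed; open now [(0,3) g=3 f=7, (1,0) g=1 f=7, (1,1) g=2 f=7, (1,2) g=3 f=7]
step 2: expand (0,3) (f=7, h=4) → closed; open now [(0,4) g=4 f=9, (1,0) g=1 f=7, (1,1) g=2 f=7, (1,2) g=3 f=7]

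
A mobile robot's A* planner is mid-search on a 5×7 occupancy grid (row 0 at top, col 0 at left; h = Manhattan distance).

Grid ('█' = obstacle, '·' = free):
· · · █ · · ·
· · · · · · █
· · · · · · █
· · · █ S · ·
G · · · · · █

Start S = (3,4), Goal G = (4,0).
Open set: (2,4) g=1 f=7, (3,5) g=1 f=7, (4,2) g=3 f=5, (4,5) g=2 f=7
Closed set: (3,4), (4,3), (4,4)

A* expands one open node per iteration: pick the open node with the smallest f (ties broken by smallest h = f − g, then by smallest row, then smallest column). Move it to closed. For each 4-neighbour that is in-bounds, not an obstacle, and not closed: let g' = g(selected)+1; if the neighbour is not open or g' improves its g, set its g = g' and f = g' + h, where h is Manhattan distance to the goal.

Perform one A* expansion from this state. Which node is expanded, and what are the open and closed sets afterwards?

step 1: expand (4,2) (f=5, h=2) → closed; open now [(2,4) g=1 f=7, (3,2) g=4 f=7, (3,5) g=1 f=7, (4,1) g=4 f=5, (4,5) g=2 f=7]

expanded=(4,2); open=[(2,4) g=1 f=7, (3,2) g=4 f=7, (3,5) g=1 f=7, (4,1) g=4 f=5, (4,5) g=2 f=7]; closed=[(3,4), (4,2), (4,3), (4,4)]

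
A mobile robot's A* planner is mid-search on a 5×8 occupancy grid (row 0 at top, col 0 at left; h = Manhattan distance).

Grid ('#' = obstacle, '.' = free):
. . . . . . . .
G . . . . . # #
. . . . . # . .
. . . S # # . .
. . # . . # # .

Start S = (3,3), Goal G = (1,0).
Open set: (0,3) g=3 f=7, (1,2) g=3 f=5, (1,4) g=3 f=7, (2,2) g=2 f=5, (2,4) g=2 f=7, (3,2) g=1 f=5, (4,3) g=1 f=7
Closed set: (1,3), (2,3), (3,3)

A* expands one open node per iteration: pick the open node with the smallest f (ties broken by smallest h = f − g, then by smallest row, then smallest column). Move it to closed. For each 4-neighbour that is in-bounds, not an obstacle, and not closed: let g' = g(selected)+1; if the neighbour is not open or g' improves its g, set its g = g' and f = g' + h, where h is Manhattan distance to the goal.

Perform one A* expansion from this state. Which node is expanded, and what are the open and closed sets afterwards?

expanded=(1,2); open=[(0,2) g=4 f=7, (0,3) g=3 f=7, (1,1) g=4 f=5, (1,4) g=3 f=7, (2,2) g=2 f=5, (2,4) g=2 f=7, (3,2) g=1 f=5, (4,3) g=1 f=7]; closed=[(1,2), (1,3), (2,3), (3,3)]

step 1: expand (1,2) (f=5, h=2) → closed; open now [(0,2) g=4 f=7, (0,3) g=3 f=7, (1,1) g=4 f=5, (1,4) g=3 f=7, (2,2) g=2 f=5, (2,4) g=2 f=7, (3,2) g=1 f=5, (4,3) g=1 f=7]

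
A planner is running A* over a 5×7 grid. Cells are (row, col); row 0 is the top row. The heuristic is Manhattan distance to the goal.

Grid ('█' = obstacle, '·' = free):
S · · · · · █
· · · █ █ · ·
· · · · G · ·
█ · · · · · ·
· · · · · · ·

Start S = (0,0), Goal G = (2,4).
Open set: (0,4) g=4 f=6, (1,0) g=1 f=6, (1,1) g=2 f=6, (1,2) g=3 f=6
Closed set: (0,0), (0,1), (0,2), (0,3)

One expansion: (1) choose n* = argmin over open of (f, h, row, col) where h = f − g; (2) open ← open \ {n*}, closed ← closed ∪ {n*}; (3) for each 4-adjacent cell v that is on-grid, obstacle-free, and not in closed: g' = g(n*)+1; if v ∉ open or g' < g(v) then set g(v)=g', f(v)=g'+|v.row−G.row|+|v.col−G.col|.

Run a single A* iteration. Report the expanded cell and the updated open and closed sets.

step 1: expand (0,4) (f=6, h=2) → closed; open now [(0,5) g=5 f=8, (1,0) g=1 f=6, (1,1) g=2 f=6, (1,2) g=3 f=6]

expanded=(0,4); open=[(0,5) g=5 f=8, (1,0) g=1 f=6, (1,1) g=2 f=6, (1,2) g=3 f=6]; closed=[(0,0), (0,1), (0,2), (0,3), (0,4)]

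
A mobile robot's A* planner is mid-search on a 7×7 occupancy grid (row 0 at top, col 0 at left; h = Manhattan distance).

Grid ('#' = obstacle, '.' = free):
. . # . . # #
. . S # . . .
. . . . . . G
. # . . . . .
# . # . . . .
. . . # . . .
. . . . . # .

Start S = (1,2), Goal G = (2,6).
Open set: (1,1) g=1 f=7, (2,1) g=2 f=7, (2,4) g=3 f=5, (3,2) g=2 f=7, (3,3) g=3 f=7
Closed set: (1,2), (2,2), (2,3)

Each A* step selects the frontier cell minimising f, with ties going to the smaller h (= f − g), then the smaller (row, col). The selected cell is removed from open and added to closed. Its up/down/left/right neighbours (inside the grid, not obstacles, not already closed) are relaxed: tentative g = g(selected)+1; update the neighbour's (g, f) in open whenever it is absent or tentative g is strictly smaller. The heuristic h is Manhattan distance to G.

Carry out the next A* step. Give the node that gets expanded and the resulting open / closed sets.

step 1: expand (2,4) (f=5, h=2) → closed; open now [(1,1) g=1 f=7, (1,4) g=4 f=7, (2,1) g=2 f=7, (2,5) g=4 f=5, (3,2) g=2 f=7, (3,3) g=3 f=7, (3,4) g=4 f=7]

expanded=(2,4); open=[(1,1) g=1 f=7, (1,4) g=4 f=7, (2,1) g=2 f=7, (2,5) g=4 f=5, (3,2) g=2 f=7, (3,3) g=3 f=7, (3,4) g=4 f=7]; closed=[(1,2), (2,2), (2,3), (2,4)]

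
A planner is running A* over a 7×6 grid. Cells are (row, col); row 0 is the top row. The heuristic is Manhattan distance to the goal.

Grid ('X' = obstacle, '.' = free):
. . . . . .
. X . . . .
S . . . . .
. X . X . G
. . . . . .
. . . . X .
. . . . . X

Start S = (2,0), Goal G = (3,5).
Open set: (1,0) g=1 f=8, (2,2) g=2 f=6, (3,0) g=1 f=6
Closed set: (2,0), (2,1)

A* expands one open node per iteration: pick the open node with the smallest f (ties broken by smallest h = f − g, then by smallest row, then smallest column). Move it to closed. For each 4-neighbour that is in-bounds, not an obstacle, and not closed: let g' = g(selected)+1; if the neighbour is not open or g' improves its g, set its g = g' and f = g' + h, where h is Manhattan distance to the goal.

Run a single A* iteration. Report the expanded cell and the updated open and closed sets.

expanded=(2,2); open=[(1,0) g=1 f=8, (1,2) g=3 f=8, (2,3) g=3 f=6, (3,0) g=1 f=6, (3,2) g=3 f=6]; closed=[(2,0), (2,1), (2,2)]

step 1: expand (2,2) (f=6, h=4) → closed; open now [(1,0) g=1 f=8, (1,2) g=3 f=8, (2,3) g=3 f=6, (3,0) g=1 f=6, (3,2) g=3 f=6]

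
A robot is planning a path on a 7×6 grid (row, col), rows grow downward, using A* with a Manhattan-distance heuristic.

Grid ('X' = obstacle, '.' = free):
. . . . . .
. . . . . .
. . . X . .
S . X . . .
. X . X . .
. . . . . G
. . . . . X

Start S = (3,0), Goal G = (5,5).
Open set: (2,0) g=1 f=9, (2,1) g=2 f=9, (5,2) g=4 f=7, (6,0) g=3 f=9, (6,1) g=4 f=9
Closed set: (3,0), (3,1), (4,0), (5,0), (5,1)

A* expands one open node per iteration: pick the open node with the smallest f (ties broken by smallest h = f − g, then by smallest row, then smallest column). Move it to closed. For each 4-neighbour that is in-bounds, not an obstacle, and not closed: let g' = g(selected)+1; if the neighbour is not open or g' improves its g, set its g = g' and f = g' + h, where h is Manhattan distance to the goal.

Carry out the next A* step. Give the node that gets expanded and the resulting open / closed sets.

expanded=(5,2); open=[(2,0) g=1 f=9, (2,1) g=2 f=9, (4,2) g=5 f=9, (5,3) g=5 f=7, (6,0) g=3 f=9, (6,1) g=4 f=9, (6,2) g=5 f=9]; closed=[(3,0), (3,1), (4,0), (5,0), (5,1), (5,2)]

step 1: expand (5,2) (f=7, h=3) → closed; open now [(2,0) g=1 f=9, (2,1) g=2 f=9, (4,2) g=5 f=9, (5,3) g=5 f=7, (6,0) g=3 f=9, (6,1) g=4 f=9, (6,2) g=5 f=9]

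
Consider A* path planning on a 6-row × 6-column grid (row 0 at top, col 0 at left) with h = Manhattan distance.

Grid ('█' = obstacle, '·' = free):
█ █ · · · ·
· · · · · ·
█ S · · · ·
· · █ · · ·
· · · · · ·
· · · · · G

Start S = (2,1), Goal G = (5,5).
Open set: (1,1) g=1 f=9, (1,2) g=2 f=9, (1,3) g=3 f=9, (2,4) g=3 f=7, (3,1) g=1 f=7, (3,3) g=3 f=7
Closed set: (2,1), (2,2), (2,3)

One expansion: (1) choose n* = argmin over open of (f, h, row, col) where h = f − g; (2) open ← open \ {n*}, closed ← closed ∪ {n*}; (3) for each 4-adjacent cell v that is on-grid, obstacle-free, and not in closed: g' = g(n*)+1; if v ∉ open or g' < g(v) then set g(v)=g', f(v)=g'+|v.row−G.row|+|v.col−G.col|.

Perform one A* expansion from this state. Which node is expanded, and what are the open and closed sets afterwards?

step 1: expand (2,4) (f=7, h=4) → closed; open now [(1,1) g=1 f=9, (1,2) g=2 f=9, (1,3) g=3 f=9, (1,4) g=4 f=9, (2,5) g=4 f=7, (3,1) g=1 f=7, (3,3) g=3 f=7, (3,4) g=4 f=7]

expanded=(2,4); open=[(1,1) g=1 f=9, (1,2) g=2 f=9, (1,3) g=3 f=9, (1,4) g=4 f=9, (2,5) g=4 f=7, (3,1) g=1 f=7, (3,3) g=3 f=7, (3,4) g=4 f=7]; closed=[(2,1), (2,2), (2,3), (2,4)]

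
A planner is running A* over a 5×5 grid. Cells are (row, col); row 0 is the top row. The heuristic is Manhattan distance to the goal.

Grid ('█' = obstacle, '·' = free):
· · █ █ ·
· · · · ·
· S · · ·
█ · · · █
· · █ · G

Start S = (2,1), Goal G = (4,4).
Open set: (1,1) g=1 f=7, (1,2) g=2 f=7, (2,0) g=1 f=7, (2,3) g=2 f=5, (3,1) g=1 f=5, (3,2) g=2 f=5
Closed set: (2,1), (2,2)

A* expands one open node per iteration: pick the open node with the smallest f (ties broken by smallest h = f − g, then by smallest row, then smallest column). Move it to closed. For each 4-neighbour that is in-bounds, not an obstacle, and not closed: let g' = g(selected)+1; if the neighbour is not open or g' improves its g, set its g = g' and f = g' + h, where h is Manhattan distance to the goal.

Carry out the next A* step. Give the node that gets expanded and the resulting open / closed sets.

step 1: expand (2,3) (f=5, h=3) → closed; open now [(1,1) g=1 f=7, (1,2) g=2 f=7, (1,3) g=3 f=7, (2,0) g=1 f=7, (2,4) g=3 f=5, (3,1) g=1 f=5, (3,2) g=2 f=5, (3,3) g=3 f=5]

expanded=(2,3); open=[(1,1) g=1 f=7, (1,2) g=2 f=7, (1,3) g=3 f=7, (2,0) g=1 f=7, (2,4) g=3 f=5, (3,1) g=1 f=5, (3,2) g=2 f=5, (3,3) g=3 f=5]; closed=[(2,1), (2,2), (2,3)]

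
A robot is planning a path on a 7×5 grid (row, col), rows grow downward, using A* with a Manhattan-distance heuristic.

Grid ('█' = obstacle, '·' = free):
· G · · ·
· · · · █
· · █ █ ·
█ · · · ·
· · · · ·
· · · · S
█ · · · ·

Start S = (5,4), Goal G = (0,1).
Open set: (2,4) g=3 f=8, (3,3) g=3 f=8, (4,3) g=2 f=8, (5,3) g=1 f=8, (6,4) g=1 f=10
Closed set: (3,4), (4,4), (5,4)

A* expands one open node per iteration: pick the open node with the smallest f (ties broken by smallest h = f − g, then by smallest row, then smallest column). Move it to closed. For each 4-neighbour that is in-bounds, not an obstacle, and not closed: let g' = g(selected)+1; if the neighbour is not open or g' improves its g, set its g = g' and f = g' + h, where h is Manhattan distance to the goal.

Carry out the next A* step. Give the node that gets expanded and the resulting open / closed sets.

step 1: expand (2,4) (f=8, h=5) → closed; open now [(3,3) g=3 f=8, (4,3) g=2 f=8, (5,3) g=1 f=8, (6,4) g=1 f=10]

expanded=(2,4); open=[(3,3) g=3 f=8, (4,3) g=2 f=8, (5,3) g=1 f=8, (6,4) g=1 f=10]; closed=[(2,4), (3,4), (4,4), (5,4)]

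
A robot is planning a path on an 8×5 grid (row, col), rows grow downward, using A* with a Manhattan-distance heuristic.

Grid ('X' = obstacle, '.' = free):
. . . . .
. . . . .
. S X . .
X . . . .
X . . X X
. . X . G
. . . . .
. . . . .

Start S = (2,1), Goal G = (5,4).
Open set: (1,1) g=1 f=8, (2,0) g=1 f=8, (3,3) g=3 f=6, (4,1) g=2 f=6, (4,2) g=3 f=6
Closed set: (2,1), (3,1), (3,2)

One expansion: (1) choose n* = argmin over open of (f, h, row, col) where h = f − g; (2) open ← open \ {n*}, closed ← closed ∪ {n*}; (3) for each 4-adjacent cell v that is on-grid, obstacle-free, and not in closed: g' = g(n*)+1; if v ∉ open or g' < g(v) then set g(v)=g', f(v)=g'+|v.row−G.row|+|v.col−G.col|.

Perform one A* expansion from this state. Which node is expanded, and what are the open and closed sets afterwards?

expanded=(3,3); open=[(1,1) g=1 f=8, (2,0) g=1 f=8, (2,3) g=4 f=8, (3,4) g=4 f=6, (4,1) g=2 f=6, (4,2) g=3 f=6]; closed=[(2,1), (3,1), (3,2), (3,3)]

step 1: expand (3,3) (f=6, h=3) → closed; open now [(1,1) g=1 f=8, (2,0) g=1 f=8, (2,3) g=4 f=8, (3,4) g=4 f=6, (4,1) g=2 f=6, (4,2) g=3 f=6]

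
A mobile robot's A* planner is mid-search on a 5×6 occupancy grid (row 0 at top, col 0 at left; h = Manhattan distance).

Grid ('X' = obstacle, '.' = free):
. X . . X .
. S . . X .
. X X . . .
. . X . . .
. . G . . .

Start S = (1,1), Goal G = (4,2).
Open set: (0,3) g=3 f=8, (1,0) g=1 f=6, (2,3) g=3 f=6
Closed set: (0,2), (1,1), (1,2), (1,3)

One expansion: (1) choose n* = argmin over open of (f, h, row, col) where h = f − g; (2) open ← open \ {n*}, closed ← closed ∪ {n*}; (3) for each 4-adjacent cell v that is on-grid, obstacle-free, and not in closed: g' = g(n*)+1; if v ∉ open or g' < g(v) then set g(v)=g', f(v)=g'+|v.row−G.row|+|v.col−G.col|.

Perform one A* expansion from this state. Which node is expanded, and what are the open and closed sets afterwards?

expanded=(2,3); open=[(0,3) g=3 f=8, (1,0) g=1 f=6, (2,4) g=4 f=8, (3,3) g=4 f=6]; closed=[(0,2), (1,1), (1,2), (1,3), (2,3)]

step 1: expand (2,3) (f=6, h=3) → closed; open now [(0,3) g=3 f=8, (1,0) g=1 f=6, (2,4) g=4 f=8, (3,3) g=4 f=6]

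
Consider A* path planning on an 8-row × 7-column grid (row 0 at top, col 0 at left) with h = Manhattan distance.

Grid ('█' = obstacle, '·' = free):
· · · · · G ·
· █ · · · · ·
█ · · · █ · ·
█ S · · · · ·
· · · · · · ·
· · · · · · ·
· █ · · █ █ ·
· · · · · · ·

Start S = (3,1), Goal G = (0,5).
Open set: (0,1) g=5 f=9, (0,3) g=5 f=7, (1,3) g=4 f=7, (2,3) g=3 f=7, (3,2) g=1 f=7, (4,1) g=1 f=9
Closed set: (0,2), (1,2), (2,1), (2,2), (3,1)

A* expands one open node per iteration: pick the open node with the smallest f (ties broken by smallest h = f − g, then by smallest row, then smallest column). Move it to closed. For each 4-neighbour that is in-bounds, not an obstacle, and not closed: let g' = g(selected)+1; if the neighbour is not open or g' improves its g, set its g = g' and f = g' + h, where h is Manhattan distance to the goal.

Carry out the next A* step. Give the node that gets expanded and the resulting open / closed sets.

step 1: expand (0,3) (f=7, h=2) → closed; open now [(0,1) g=5 f=9, (0,4) g=6 f=7, (1,3) g=4 f=7, (2,3) g=3 f=7, (3,2) g=1 f=7, (4,1) g=1 f=9]

expanded=(0,3); open=[(0,1) g=5 f=9, (0,4) g=6 f=7, (1,3) g=4 f=7, (2,3) g=3 f=7, (3,2) g=1 f=7, (4,1) g=1 f=9]; closed=[(0,2), (0,3), (1,2), (2,1), (2,2), (3,1)]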